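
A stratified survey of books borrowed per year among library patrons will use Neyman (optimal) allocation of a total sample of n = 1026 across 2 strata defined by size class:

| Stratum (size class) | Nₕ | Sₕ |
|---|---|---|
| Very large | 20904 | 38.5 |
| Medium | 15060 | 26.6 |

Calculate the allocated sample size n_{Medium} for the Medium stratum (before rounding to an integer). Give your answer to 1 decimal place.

Neyman allocation: nₕ = n·NₕSₕ / Σⱼ NⱼSⱼ.
Σ NⱼSⱼ = 20904·38.5 + 15060·26.6 = 1.2054 × 10^6.
n_{Medium} = 1026·15060·26.6 / (1.2054 × 10^6) = 341.0.

341.0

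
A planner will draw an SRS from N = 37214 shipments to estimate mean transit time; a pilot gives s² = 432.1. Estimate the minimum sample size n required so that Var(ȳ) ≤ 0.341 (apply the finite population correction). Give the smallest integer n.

Without fpc, n₀ = s²/D = 432.1/0.341 = 1267.1554.
With fpc, (1 − n/N)·s²/n ≤ D requires n ≥ n₀/(1 + n₀/N) = 1267.1554/(1 + 1267.1554/37214) = 1225.4289.
Rounding up, n = 1226.

1226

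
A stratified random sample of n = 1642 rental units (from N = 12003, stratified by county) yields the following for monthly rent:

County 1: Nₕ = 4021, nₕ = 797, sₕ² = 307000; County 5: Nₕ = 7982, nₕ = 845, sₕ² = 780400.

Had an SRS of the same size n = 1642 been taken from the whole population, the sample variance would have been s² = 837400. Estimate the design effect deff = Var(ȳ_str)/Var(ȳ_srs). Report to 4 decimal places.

Var(ȳ_str) = Σ Wₕ²(1−fₕ)sₕ²/nₕ with Wₕ = Nₕ/12003:
  County 1: (4021/12003)²·(1−797/4021)·307000/797 = 34.660079
  County 5: (7982/12003)²·(1−845/7982)·780400/845 = 365.18116
  → Var(ȳ_str) = 399.84124.
Var(ȳ_srs) = (1 − 1642/12003)·837400/1642 = 440.22193.
deff = 399.84124 / 440.22193 = 0.9083.

0.9083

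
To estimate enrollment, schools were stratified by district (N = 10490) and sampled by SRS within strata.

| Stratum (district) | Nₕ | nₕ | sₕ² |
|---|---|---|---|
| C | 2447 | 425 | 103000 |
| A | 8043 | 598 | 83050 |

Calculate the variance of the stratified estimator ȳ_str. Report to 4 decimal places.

Var(ȳ_str) = Σₕ Wₕ²(1 − fₕ)sₕ²/nₕ with Wₕ = Nₕ/N, N = 10490.
C: Wₕ = 0.23326978; term = 0.23326978²·(1 − 0.17368206)·103000/425 = 10.897138.
A: Wₕ = 0.76673022; term = 0.76673022²·(1 − 0.07435037)·83050/598 = 75.573624.
Sum = 86.470762.

86.4708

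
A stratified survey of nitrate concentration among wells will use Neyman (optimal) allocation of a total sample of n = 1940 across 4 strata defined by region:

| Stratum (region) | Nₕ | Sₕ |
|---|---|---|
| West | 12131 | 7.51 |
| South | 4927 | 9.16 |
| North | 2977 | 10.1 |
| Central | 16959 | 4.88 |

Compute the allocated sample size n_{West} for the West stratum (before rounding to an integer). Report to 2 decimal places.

Neyman allocation: nₕ = n·NₕSₕ / Σⱼ NⱼSⱼ.
Σ NⱼSⱼ = 12131·7.51 + 4927·9.16 + 2977·10.1 + 16959·4.88 = 249062.75.
n_{West} = 1940·12131·7.51 / 249062.75 = 709.63.

709.63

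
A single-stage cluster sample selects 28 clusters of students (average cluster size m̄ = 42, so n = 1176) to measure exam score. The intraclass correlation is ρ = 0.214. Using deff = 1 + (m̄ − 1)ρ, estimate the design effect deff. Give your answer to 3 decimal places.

deff = 1 + (42 − 1)·0.214 = 1 + 8.774 = 9.774.

9.774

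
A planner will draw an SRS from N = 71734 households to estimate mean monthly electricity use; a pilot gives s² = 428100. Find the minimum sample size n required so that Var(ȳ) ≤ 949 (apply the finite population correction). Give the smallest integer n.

449

Without fpc, n₀ = s²/D = 428100/949 = 451.1064.
With fpc, (1 − n/N)·s²/n ≤ D requires n ≥ n₀/(1 + n₀/N) = 451.1064/(1 + 451.1064/71734) = 448.2873.
Rounding up, n = 449.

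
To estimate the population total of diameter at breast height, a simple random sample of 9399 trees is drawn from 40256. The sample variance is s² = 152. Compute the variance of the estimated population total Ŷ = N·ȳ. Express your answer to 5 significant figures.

2.0088 × 10^7

Var(Ŷ) = N²·Var(ȳ) = N²·(1 − n/N)·s²/n.
f = 9399/40256 = 0.23348072; Var(ȳ) = 0.76651928·152/9399 = 0.012396099.
Var(Ŷ) = 40256² · 0.012396099 = 2.0088443 × 10^7.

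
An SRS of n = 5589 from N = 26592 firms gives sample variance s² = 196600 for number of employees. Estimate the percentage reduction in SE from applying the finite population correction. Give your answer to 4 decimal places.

11.1280

f = n/N = 5589/26592 = 0.21017599.
SE_no-fpc = √(s²/n) = 5.930956; SE_fpc = √((1−f)s²/n) = 5.2709618.
Ratio = √(1−f) = 0.88872043. Reduction = 100·(1 − 0.88872043) = 11.1280%.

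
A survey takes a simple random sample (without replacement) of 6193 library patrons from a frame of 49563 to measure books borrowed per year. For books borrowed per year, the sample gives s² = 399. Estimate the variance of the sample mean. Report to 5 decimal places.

0.05638

Under SRS without replacement, Var(ȳ) = (1 − f)·s²/n with f = n/N = 6193/49563 = 0.12495208.
Var(ȳ) = (1 − 0.12495208)·399/6193 = 0.87504792·0.06442758 = 0.056377219.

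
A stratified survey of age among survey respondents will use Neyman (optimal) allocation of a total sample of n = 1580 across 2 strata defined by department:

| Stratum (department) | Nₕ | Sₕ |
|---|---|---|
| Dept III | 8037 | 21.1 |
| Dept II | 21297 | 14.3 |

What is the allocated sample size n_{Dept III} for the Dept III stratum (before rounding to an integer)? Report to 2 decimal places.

565.12

Neyman allocation: nₕ = n·NₕSₕ / Σⱼ NⱼSⱼ.
Σ NⱼSⱼ = 8037·21.1 + 21297·14.3 = 474127.8.
n_{Dept III} = 1580·8037·21.1 / 474127.8 = 565.12.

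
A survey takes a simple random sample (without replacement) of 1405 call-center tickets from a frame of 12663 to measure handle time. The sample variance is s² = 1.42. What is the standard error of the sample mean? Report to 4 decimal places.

Under SRS without replacement, Var(ȳ) = (1 − f)·s²/n with f = n/N = 1405/12663 = 0.11095317.
Var(ȳ) = (1 − 0.11095317)·1.42/1405 = 0.88904683·0.0010106762 = 8.9853843 × 10^-4.
SE(ȳ) = √(8.9853843 × 10^-4) = 0.0300.

0.0300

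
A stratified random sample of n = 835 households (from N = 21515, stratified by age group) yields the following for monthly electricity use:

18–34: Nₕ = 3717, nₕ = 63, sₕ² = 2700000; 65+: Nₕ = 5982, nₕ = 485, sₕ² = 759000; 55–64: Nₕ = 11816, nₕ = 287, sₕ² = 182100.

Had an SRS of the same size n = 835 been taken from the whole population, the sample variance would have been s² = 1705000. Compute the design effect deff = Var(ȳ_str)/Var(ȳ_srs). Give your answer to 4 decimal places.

Var(ȳ_str) = Σ Wₕ²(1−fₕ)sₕ²/nₕ with Wₕ = Nₕ/21515:
  18–34: (3717/21515)²·(1−63/3717)·2700000/63 = 1257.4815
  65+: (5982/21515)²·(1−485/5982)·759000/485 = 111.17048
  55–64: (11816/21515)²·(1−287/11816)·182100/287 = 186.72715
  → Var(ȳ_str) = 1555.3791.
Var(ȳ_srs) = (1 − 835/21515)·1705000/835 = 1962.6691.
deff = 1555.3791 / 1962.6691 = 0.7925.

0.7925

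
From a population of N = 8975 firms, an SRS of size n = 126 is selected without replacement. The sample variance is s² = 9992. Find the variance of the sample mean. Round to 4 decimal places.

Under SRS without replacement, Var(ȳ) = (1 − f)·s²/n with f = n/N = 126/8975 = 0.01403900.
Var(ȳ) = (1 − 0.01403900)·9992/126 = 0.98596100·79.301587 = 78.188273.

78.1883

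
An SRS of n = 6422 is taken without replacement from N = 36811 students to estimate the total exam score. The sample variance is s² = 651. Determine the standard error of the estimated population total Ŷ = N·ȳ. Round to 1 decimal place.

Var(Ŷ) = N²·Var(ȳ) = N²·(1 − n/N)·s²/n.
f = 6422/36811 = 0.17445872; Var(ȳ) = 0.82554128·651/6422 = 0.083685358.
Var(Ŷ) = 36811² · 0.083685358 = 1.1339782 × 10^8.
SE(Ŷ) = √(1.1339782 × 10^8) = 10648.8.

10648.8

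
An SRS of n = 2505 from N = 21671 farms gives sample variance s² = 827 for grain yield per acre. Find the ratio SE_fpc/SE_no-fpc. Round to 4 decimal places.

f = n/N = 2505/21671 = 0.11559227.
SE_no-fpc = √(s²/n) = 0.57457786; SE_fpc = √((1−f)s²/n) = 0.54035.
Ratio = √(1−f) = 0.94042955.

0.9404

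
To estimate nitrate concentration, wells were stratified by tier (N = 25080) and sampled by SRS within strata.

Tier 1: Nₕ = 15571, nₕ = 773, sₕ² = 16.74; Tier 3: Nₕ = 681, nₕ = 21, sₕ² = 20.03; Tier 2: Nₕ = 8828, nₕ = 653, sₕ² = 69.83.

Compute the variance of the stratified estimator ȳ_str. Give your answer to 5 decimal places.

0.02088

Var(ȳ_str) = Σₕ Wₕ²(1 − fₕ)sₕ²/nₕ with Wₕ = Nₕ/N, N = 25080.
Tier 1: Wₕ = 0.62085327; term = 0.62085327²·(1 − 0.04964357)·16.74/773 = 0.0079330542.
Tier 3: Wₕ = 0.02715311; term = 0.02715311²·(1 − 0.03083700)·20.03/21 = 6.8154987 × 10^-4.
Tier 2: Wₕ = 0.35199362; term = 0.35199362²·(1 − 0.07396919)·69.83/653 = 0.012269416.
Sum = 0.02088402.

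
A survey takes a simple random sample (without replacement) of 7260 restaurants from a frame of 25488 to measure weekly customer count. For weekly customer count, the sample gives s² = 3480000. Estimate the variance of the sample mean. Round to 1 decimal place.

342.8

Under SRS without replacement, Var(ȳ) = (1 − f)·s²/n with f = n/N = 7260/25488 = 0.28483992.
Var(ȳ) = (1 − 0.28483992)·3480000/7260 = 0.71516008·479.33884 = 342.804.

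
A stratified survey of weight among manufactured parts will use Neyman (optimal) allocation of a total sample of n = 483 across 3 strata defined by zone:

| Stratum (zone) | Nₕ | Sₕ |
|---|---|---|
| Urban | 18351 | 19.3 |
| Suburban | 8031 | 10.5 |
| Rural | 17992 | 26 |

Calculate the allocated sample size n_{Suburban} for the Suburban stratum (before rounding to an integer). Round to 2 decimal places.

Neyman allocation: nₕ = n·NₕSₕ / Σⱼ NⱼSⱼ.
Σ NⱼSⱼ = 18351·19.3 + 8031·10.5 + 17992·26 = 906291.8.
n_{Suburban} = 483·8031·10.5 / 906291.8 = 44.94.

44.94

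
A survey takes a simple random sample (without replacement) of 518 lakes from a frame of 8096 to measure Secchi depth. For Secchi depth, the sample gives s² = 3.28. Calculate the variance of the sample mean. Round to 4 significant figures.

0.005927

Under SRS without replacement, Var(ȳ) = (1 − f)·s²/n with f = n/N = 518/8096 = 0.06398221.
Var(ȳ) = (1 − 0.06398221)·3.28/518 = 0.93601779·0.0063320463 = 0.005926908.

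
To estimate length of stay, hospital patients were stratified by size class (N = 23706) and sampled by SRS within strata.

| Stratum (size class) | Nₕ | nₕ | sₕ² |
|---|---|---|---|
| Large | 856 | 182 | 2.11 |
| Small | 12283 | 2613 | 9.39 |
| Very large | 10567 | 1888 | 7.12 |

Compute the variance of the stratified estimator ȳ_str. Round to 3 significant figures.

0.00139

Var(ȳ_str) = Σₕ Wₕ²(1 − fₕ)sₕ²/nₕ with Wₕ = Nₕ/N, N = 23706.
Large: Wₕ = 0.03610900; term = 0.03610900²·(1 − 0.21261682)·2.11/182 = 1.1902225 × 10^-5.
Small: Wₕ = 0.51813887; term = 0.51813887²·(1 − 0.21273305)·9.39/2613 = 7.5952233 × 10^-4.
Very large: Wₕ = 0.44575213; term = 0.44575213²·(1 − 0.17866944)·7.12/1888 = 6.1543592 × 10^-4.
Sum = 0.0013868605.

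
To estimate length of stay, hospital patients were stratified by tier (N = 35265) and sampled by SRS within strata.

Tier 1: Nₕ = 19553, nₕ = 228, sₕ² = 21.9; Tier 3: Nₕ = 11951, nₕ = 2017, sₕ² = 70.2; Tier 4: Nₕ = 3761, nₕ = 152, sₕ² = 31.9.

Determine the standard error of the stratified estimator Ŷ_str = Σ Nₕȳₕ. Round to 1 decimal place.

6578.4

Var(Ŷ_str) = Σₕ Nₕ²(1 − fₕ)sₕ²/nₕ.
Tier 1: 19553²·(1 − 228/19553)·21.9/228 = 3.6294613 × 10^7.
Tier 3: 11951²·(1 − 2017/11951)·70.2/2017 = 4.1319934 × 10^6.
Tier 4: 3761²·(1 − 152/3761)·31.9/152 = 2.8486383 × 10^6.
Sum = 4.3275245 × 10^7.
SE = √(4.3275245 × 10^7) = 6578.4.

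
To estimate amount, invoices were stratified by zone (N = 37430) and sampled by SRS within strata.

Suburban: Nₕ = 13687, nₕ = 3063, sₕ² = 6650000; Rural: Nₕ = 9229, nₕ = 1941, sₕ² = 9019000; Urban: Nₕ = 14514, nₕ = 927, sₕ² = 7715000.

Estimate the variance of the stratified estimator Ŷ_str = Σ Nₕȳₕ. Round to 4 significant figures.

Var(Ŷ_str) = Σₕ Nₕ²(1 − fₕ)sₕ²/nₕ.
Suburban: 13687²·(1 − 3063/13687)·6650000/3063 = 3.1569738 × 10^11.
Rural: 9229²·(1 − 1941/9229)·9019000/1941 = 3.1253299 × 10^11.
Urban: 14514²·(1 − 927/14514)·7715000/927 = 1.6412203 × 10^12.
Sum = 2.2694507 × 10^12.

2.269 × 10^12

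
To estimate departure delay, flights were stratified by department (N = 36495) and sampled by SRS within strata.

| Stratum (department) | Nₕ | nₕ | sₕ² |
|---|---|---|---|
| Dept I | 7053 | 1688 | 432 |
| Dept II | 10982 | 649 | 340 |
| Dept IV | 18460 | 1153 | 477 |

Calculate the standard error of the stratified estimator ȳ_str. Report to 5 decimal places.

Var(ȳ_str) = Σₕ Wₕ²(1 − fₕ)sₕ²/nₕ with Wₕ = Nₕ/N, N = 36495.
Dept I: Wₕ = 0.19325935; term = 0.19325935²·(1 − 0.23933078)·432/1688 = 0.0072709001.
Dept II: Wₕ = 0.30091793; term = 0.30091793²·(1 − 0.05909670)·340/649 = 0.044634981.
Dept IV: Wₕ = 0.50582272; term = 0.50582272²·(1 − 0.06245937)·477/1153 = 0.099237503.
Sum = 0.15114338.
SE = √(0.15114338) = 0.38877.

0.38877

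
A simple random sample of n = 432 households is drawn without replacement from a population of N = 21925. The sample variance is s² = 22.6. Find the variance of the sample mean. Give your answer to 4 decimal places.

0.0513

Under SRS without replacement, Var(ȳ) = (1 − f)·s²/n with f = n/N = 432/21925 = 0.01970353.
Var(ȳ) = (1 − 0.01970353)·22.6/432 = 0.98029647·0.052314815 = 0.051284028.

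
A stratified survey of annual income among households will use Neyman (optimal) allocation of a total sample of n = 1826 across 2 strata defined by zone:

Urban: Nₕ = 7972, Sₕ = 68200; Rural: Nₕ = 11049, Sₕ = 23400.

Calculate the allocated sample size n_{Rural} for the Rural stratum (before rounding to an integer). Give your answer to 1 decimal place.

588.5

Neyman allocation: nₕ = n·NₕSₕ / Σⱼ NⱼSⱼ.
Σ NⱼSⱼ = 7972·68200 + 11049·23400 = 8.02237 × 10^8.
n_{Rural} = 1826·11049·23400 / (8.02237 × 10^8) = 588.5.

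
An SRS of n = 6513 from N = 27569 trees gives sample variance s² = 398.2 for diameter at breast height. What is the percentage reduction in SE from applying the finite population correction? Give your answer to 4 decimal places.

12.6068

f = n/N = 6513/27569 = 0.23624361.
SE_no-fpc = √(s²/n) = 0.24726354; SE_fpc = √((1−f)s²/n) = 0.21609142.
Ratio = √(1−f) = 0.87393157. Reduction = 100·(1 − 0.87393157) = 12.6068%.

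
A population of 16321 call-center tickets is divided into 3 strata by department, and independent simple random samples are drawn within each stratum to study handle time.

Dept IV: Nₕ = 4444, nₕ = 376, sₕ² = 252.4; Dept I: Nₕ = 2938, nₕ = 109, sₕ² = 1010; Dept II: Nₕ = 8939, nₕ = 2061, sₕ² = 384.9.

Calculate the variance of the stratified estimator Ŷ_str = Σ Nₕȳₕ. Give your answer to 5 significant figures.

Var(Ŷ_str) = Σₕ Nₕ²(1 − fₕ)sₕ²/nₕ.
Dept IV: 4444²·(1 − 376/4444)·252.4/376 = 1.2135467 × 10^7.
Dept I: 2938²·(1 − 109/2938)·1010/109 = 7.7015762 × 10^7.
Dept II: 8939²·(1 − 2061/8939)·384.9/2061 = 1.1482092 × 10^7.
Sum = 1.0063332 × 10^8.

1.0063 × 10^8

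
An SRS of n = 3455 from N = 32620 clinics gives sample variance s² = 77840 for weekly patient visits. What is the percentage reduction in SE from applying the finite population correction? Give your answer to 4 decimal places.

5.4440

f = n/N = 3455/32620 = 0.10591662.
SE_no-fpc = √(s²/n) = 4.7465427; SE_fpc = √((1−f)s²/n) = 4.48814.
Ratio = √(1−f) = 0.94555983. Reduction = 100·(1 − 0.94555983) = 5.4440%.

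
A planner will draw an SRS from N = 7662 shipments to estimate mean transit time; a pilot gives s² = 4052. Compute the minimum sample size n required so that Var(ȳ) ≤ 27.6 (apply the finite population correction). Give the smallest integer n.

145

Without fpc, n₀ = s²/D = 4052/27.6 = 146.8116.
With fpc, (1 − n/N)·s²/n ≤ D requires n ≥ n₀/(1 + n₀/N) = 146.8116/(1 + 146.8116/7662) = 144.0514.
Rounding up, n = 145.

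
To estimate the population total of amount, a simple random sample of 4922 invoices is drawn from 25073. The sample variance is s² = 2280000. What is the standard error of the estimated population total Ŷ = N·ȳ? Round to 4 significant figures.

483800

Var(Ŷ) = N²·Var(ȳ) = N²·(1 − n/N)·s²/n.
f = 4922/25073 = 0.19630678; Var(ȳ) = 0.80369322·2280000/4922 = 372.29186.
Var(Ŷ) = 25073² · 372.29186 = 2.3404326 × 10^11.
SE(Ŷ) = √(2.3404326 × 10^11) = 483800.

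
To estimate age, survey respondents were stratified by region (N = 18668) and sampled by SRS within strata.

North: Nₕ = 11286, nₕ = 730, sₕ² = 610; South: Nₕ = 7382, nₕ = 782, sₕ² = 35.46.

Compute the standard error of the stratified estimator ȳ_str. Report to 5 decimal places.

Var(ȳ_str) = Σₕ Wₕ²(1 − fₕ)sₕ²/nₕ with Wₕ = Nₕ/N, N = 18668.
North: Wₕ = 0.60456396; term = 0.60456396²·(1 − 0.06468191)·610/730 = 0.28566091.
South: Wₕ = 0.39543604; term = 0.39543604²·(1 − 0.10593335)·35.46/782 = 0.0063394907.
Sum = 0.2920004.
SE = √(0.2920004) = 0.54037.

0.54037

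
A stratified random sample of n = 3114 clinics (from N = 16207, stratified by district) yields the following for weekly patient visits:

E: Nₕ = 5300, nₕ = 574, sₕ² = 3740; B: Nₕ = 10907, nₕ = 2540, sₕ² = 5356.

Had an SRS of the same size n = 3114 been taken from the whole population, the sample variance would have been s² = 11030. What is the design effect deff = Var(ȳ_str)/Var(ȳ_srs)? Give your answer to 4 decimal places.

Var(ȳ_str) = Σ Wₕ²(1−fₕ)sₕ²/nₕ with Wₕ = Nₕ/16207:
  E: (5300/16207)²·(1−574/5300)·3740/574 = 0.62133245
  B: (10907/16207)²·(1−2540/10907)·5356/2540 = 0.73261646
  → Var(ȳ_str) = 1.3539489.
Var(ȳ_srs) = (1 − 3114/16207)·11030/3114 = 2.861498.
deff = 1.3539489 / 2.861498 = 0.4732.

0.4732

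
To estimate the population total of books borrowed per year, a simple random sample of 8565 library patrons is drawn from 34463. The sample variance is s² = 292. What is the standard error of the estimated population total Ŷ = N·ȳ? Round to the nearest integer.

Var(Ŷ) = N²·Var(ȳ) = N²·(1 − n/N)·s²/n.
f = 8565/34463 = 0.24852741; Var(ȳ) = 0.75147259·292/8565 = 0.025619381.
Var(Ŷ) = 34463² · 0.025619381 = 3.0428097 × 10^7.
SE(Ŷ) = √(3.0428097 × 10^7) = 5516.

5516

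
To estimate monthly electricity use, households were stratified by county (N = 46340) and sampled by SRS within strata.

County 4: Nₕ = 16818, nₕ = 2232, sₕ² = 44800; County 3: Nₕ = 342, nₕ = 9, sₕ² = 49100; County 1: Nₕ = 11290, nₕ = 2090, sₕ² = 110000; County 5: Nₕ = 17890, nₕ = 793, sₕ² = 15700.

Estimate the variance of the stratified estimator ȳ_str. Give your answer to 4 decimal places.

7.9479

Var(ȳ_str) = Σₕ Wₕ²(1 − fₕ)sₕ²/nₕ with Wₕ = Nₕ/N, N = 46340.
County 4: Wₕ = 0.36292620; term = 0.36292620²·(1 − 0.13271495)·44800/2232 = 2.2928853.
County 3: Wₕ = 0.00738023; term = 0.00738023²·(1 − 0.02631579)·49100/9 = 0.28933253.
County 1: Wₕ = 0.24363401; term = 0.24363401²·(1 − 0.18511957)·110000/2090 = 2.5457521.
County 5: Wₕ = 0.38605956; term = 0.38605956²·(1 − 0.04432644)·15700/793 = 2.8199711.
Sum = 7.947941.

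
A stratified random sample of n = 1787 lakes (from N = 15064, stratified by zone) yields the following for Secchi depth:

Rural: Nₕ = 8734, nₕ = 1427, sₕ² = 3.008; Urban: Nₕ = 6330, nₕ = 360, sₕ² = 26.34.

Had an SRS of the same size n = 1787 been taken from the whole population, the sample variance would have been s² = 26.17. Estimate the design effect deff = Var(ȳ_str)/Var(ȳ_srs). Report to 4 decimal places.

0.9899

Var(ȳ_str) = Σ Wₕ²(1−fₕ)sₕ²/nₕ with Wₕ = Nₕ/15064:
  Rural: (8734/15064)²·(1−1427/8734)·3.008/1427 = 5.9282368 × 10^-4
  Urban: (6330/15064)²·(1−360/6330)·26.34/360 = 0.012184584
  → Var(ȳ_str) = 0.012777408.
Var(ȳ_srs) = (1 − 1787/15064)·26.17/1787 = 0.012907401.
deff = 0.012777408 / 0.012907401 = 0.9899.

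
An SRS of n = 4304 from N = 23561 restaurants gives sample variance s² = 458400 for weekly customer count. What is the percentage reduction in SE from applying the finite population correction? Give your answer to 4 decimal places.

9.5940

f = n/N = 4304/23561 = 0.18267476.
SE_no-fpc = √(s²/n) = 10.320154; SE_fpc = √((1−f)s²/n) = 9.3300426.
Ratio = √(1−f) = 0.90406042. Reduction = 100·(1 − 0.90406042) = 9.5940%.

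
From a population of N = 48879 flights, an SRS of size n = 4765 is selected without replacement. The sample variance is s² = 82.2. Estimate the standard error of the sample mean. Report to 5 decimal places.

0.12478

Under SRS without replacement, Var(ȳ) = (1 − f)·s²/n with f = n/N = 4765/48879 = 0.09748563.
Var(ȳ) = (1 − 0.09748563)·82.2/4765 = 0.90251437·0.017250787 = 0.015569083.
SE(ȳ) = √(0.015569083) = 0.12478.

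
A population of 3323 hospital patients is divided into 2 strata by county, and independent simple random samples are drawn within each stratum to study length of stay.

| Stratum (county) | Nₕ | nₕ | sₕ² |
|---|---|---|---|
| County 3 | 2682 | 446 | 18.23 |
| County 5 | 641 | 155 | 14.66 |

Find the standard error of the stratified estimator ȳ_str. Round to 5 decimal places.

Var(ȳ_str) = Σₕ Wₕ²(1 − fₕ)sₕ²/nₕ with Wₕ = Nₕ/N, N = 3323.
County 3: Wₕ = 0.80710202; term = 0.80710202²·(1 − 0.16629381)·18.23/446 = 0.022198401.
County 5: Wₕ = 0.19289798; term = 0.19289798²·(1 − 0.24180967)·14.66/155 = 0.0026683076.
Sum = 0.024866709.
SE = √(0.024866709) = 0.15769.

0.15769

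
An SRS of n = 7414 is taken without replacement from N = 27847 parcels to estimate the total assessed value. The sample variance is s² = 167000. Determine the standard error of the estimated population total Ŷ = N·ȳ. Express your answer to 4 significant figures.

Var(Ŷ) = N²·Var(ȳ) = N²·(1 − n/N)·s²/n.
f = 7414/27847 = 0.26624053; Var(ȳ) = 0.73375947·167000/7414 = 16.527897.
Var(Ŷ) = 27847² · 16.527897 = 1.2816647 × 10^10.
SE(Ŷ) = √(1.2816647 × 10^10) = 113200.

113200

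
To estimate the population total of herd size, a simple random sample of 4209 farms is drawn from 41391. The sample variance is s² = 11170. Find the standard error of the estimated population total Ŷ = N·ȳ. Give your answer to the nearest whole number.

63908

Var(Ŷ) = N²·Var(ȳ) = N²·(1 − n/N)·s²/n.
f = 4209/41391 = 0.10168877; Var(ȳ) = 0.89831123·11170/4209 = 2.3839716.
Var(Ŷ) = 41391² · 2.3839716 = 4.0842556 × 10^9.
SE(Ŷ) = √(4.0842556 × 10^9) = 63908.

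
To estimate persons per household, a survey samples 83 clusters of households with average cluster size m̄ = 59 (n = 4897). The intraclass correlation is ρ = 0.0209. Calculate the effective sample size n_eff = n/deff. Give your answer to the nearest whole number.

deff = 1 + (59 − 1)·0.0209 = 1 + 1.2122 = 2.2122.
n_eff = 4897 / 2.2122 = 2214.

2214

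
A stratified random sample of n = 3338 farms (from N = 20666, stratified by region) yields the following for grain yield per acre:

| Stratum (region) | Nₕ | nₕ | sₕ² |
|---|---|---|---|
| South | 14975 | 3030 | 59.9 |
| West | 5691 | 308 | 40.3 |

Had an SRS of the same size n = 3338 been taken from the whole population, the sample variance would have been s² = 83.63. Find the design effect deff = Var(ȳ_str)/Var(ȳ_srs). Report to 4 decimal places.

Var(ȳ_str) = Σ Wₕ²(1−fₕ)sₕ²/nₕ with Wₕ = Nₕ/20666:
  South: (14975/20666)²·(1−3030/14975)·59.9/3030 = 0.0082798855
  West: (5691/20666)²·(1−308/5691)·40.3/308 = 0.0093854358
  → Var(ȳ_str) = 0.017665321.
Var(ȳ_srs) = (1 − 3338/20666)·83.63/3338 = 0.021007181.
deff = 0.017665321 / 0.021007181 = 0.8409.

0.8409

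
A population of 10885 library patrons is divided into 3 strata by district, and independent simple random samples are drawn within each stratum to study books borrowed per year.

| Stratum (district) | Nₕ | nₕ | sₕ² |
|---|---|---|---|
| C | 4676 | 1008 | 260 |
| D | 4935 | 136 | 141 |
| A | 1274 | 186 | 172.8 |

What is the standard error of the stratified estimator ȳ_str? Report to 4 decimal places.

0.5054

Var(ȳ_str) = Σₕ Wₕ²(1 − fₕ)sₕ²/nₕ with Wₕ = Nₕ/N, N = 10885.
C: Wₕ = 0.42958199; term = 0.42958199²·(1 − 0.21556886)·260/1008 = 0.03733875.
D: Wₕ = 0.45337621; term = 0.45337621²·(1 − 0.02755826)·141/136 = 0.20723411.
A: Wₕ = 0.11704180; term = 0.11704180²·(1 − 0.14599686)·172.8/186 = 0.010868566.
Sum = 0.25544143.
SE = √(0.25544143) = 0.5054.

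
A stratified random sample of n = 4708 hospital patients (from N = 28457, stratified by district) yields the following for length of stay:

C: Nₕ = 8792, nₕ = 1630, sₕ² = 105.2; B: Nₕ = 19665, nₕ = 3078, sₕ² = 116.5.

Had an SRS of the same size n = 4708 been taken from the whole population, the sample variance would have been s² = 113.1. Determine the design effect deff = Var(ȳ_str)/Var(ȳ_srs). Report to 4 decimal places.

1.0107

Var(ȳ_str) = Σ Wₕ²(1−fₕ)sₕ²/nₕ with Wₕ = Nₕ/28457:
  C: (8792/28457)²·(1−1630/8792)·105.2/1630 = 0.0050184766
  B: (19665/28457)²·(1−3078/19665)·116.5/3078 = 0.015245472
  → Var(ȳ_str) = 0.020263949.
Var(ȳ_srs) = (1 − 4708/28457)·113.1/4708 = 0.020048522.
deff = 0.020263949 / 0.020048522 = 1.0107.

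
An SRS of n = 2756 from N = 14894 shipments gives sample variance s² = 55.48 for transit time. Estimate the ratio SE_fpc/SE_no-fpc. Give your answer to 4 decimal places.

0.9028

f = n/N = 2756/14894 = 0.18504096.
SE_no-fpc = √(s²/n) = 0.14188243; SE_fpc = √((1−f)s²/n) = 0.12808448.
Ratio = √(1−f) = 0.90275082.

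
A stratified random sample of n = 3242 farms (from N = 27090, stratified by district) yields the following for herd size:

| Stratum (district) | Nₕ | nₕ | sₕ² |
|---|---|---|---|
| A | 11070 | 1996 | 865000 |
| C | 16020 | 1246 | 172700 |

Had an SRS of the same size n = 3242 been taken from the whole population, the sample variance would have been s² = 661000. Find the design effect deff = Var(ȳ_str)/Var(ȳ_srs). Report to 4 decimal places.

Var(ȳ_str) = Σ Wₕ²(1−fₕ)sₕ²/nₕ with Wₕ = Nₕ/27090:
  A: (11070/27090)²·(1−1996/11070)·865000/1996 = 59.317653
  C: (16020/27090)²·(1−1246/16020)·172700/1246 = 44.700964
  → Var(ȳ_str) = 104.01862.
Var(ȳ_srs) = (1 − 3242/27090)·661000/3242 = 179.48634.
deff = 104.01862 / 179.48634 = 0.5795.

0.5795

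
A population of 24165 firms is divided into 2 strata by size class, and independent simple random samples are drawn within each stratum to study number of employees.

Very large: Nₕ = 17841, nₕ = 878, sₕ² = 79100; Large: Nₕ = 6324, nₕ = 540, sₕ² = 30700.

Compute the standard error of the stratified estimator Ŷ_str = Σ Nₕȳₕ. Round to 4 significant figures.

171300

Var(Ŷ_str) = Σₕ Nₕ²(1 − fₕ)sₕ²/nₕ.
Very large: 17841²·(1 − 878/17841)·79100/878 = 2.7264895 × 10^10.
Large: 6324²·(1 − 540/6324)·30700/540 = 2.0795279 × 10^9.
Sum = 2.9344423 × 10^10.
SE = √(2.9344423 × 10^10) = 171300.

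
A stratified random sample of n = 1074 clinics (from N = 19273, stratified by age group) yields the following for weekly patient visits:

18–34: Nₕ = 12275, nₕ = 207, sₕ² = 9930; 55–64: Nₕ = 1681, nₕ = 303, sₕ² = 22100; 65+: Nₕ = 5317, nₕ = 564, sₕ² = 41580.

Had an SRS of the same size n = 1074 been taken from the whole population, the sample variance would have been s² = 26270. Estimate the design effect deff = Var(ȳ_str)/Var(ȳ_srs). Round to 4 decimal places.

1.0651

Var(ȳ_str) = Σ Wₕ²(1−fₕ)sₕ²/nₕ with Wₕ = Nₕ/19273:
  18–34: (12275/19273)²·(1−207/12275)·9930/207 = 19.130973
  55–64: (1681/19273)²·(1−303/1681)·22100/303 = 0.45484972
  65+: (5317/19273)²·(1−564/5317)·41580/564 = 5.0158116
  → Var(ȳ_str) = 24.601634.
Var(ȳ_srs) = (1 − 1074/19273)·26270/1074 = 23.096916.
deff = 24.601634 / 23.096916 = 1.0651.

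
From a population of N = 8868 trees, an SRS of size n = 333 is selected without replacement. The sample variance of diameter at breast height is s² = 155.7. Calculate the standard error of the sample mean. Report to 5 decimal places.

0.67083

Under SRS without replacement, Var(ȳ) = (1 − f)·s²/n with f = n/N = 333/8868 = 0.03755074.
Var(ȳ) = (1 − 0.03755074)·155.7/333 = 0.96244926·0.46756757 = 0.45001006.
SE(ȳ) = √(0.45001006) = 0.67083.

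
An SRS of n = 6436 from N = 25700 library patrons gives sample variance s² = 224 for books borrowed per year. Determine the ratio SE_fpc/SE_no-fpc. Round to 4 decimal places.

0.8658

f = n/N = 6436/25700 = 0.25042802.
SE_no-fpc = √(s²/n) = 0.18655891; SE_fpc = √((1−f)s²/n) = 0.16151865.
Ratio = √(1−f) = 0.86577825.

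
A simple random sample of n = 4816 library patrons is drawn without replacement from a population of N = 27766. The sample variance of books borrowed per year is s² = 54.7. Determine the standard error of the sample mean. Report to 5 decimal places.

0.09689

Under SRS without replacement, Var(ȳ) = (1 − f)·s²/n with f = n/N = 4816/27766 = 0.17344954.
Var(ȳ) = (1 − 0.17344954)·54.7/4816 = 0.82655046·0.011357973 = 0.0093879381.
SE(ȳ) = √(0.0093879381) = 0.09689.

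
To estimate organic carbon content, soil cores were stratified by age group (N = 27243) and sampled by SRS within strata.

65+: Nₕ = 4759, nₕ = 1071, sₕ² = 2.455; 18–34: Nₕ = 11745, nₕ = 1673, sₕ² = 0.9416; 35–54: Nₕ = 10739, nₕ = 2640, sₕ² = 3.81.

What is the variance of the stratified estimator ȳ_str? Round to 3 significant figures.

3.13 × 10^-4

Var(ȳ_str) = Σₕ Wₕ²(1 − fₕ)sₕ²/nₕ with Wₕ = Nₕ/N, N = 27243.
65+: Wₕ = 0.17468708; term = 0.17468708²·(1 − 0.22504728)·2.455/1071 = 5.4207426 × 10^-5.
18–34: Wₕ = 0.43111992; term = 0.43111992²·(1 − 0.14244359)·0.9416/1673 = 8.9707631 × 10^-5.
35–54: Wₕ = 0.39419300; term = 0.39419300²·(1 − 0.24583295)·3.81/2640 = 1.6912446 × 10^-4.
Sum = 3.1303952 × 10^-4.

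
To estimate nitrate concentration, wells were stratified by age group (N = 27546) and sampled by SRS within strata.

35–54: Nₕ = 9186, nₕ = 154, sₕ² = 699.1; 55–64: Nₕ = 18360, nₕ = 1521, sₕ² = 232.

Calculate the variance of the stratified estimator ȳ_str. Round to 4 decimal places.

0.5585

Var(ȳ_str) = Σₕ Wₕ²(1 − fₕ)sₕ²/nₕ with Wₕ = Nₕ/N, N = 27546.
35–54: Wₕ = 0.33347854; term = 0.33347854²·(1 − 0.01676464)·699.1/154 = 0.49637725.
55–64: Wₕ = 0.66652146; term = 0.66652146²·(1 − 0.08284314)·232/1521 = 0.062148501.
Sum = 0.55852575.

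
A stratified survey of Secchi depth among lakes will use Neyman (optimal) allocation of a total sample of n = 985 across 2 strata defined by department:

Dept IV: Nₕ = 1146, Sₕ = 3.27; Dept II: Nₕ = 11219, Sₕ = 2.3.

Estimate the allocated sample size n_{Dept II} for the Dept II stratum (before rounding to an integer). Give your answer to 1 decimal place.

860.1

Neyman allocation: nₕ = n·NₕSₕ / Σⱼ NⱼSⱼ.
Σ NⱼSⱼ = 1146·3.27 + 11219·2.3 = 29551.12.
n_{Dept II} = 985·11219·2.3 / 29551.12 = 860.1.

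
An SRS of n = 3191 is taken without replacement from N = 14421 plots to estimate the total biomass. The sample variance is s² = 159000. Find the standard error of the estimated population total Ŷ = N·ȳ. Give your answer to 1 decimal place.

89830.3

Var(Ŷ) = N²·Var(ȳ) = N²·(1 − n/N)·s²/n.
f = 3191/14421 = 0.22127453; Var(ȳ) = 0.77872547·159000/3191 = 38.802053.
Var(Ŷ) = 14421² · 38.802053 = 8.0694783 × 10^9.
SE(Ŷ) = √(8.0694783 × 10^9) = 89830.3.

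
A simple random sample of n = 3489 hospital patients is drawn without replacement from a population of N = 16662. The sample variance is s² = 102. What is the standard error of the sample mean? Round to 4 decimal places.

0.1520

Under SRS without replacement, Var(ȳ) = (1 − f)·s²/n with f = n/N = 3489/16662 = 0.20939863.
Var(ȳ) = (1 − 0.20939863)·102/3489 = 0.79060137·0.029234738 = 0.023113024.
SE(ȳ) = √(0.023113024) = 0.1520.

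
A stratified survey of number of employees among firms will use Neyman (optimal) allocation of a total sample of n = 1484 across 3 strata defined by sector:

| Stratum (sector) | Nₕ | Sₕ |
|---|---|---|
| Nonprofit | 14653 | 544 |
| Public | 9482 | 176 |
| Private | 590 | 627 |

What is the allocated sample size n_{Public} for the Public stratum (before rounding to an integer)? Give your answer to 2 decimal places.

Neyman allocation: nₕ = n·NₕSₕ / Σⱼ NⱼSⱼ.
Σ NⱼSⱼ = 14653·544 + 9482·176 + 590·627 = 1.0009994 × 10^7.
n_{Public} = 1484·9482·176 / (1.0009994 × 10^7) = 247.41.

247.41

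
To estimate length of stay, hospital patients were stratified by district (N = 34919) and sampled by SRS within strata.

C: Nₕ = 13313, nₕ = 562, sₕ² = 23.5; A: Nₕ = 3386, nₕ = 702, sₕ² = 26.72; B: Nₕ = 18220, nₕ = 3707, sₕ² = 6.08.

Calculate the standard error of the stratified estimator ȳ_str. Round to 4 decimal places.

Var(ȳ_str) = Σₕ Wₕ²(1 − fₕ)sₕ²/nₕ with Wₕ = Nₕ/N, N = 34919.
C: Wₕ = 0.38125376; term = 0.38125376²·(1 − 0.04221438)·23.5/562 = 0.0058214092.
A: Wₕ = 0.09696727; term = 0.09696727²·(1 − 0.20732428)·26.72/702 = 2.8369077 × 10^-4.
B: Wₕ = 0.52177897; term = 0.52177897²·(1 − 0.20345774)·6.08/3707 = 3.5568288 × 10^-4.
Sum = 0.0064607829.
SE = √(0.0064607829) = 0.0804.

0.0804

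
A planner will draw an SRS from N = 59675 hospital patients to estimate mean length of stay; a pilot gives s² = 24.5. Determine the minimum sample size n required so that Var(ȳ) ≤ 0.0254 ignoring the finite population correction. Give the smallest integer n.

Without fpc, n₀ = s²/D = 24.5/0.0254 = 964.5669.
Rounding up, n = 965.

965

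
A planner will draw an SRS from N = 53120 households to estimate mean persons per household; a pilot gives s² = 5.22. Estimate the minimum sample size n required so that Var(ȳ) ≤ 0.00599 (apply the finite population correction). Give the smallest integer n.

858

Without fpc, n₀ = s²/D = 5.22/0.00599 = 871.4524.
With fpc, (1 − n/N)·s²/n ≤ D requires n ≥ n₀/(1 + n₀/N) = 871.4524/(1 + 871.4524/53120) = 857.3867.
Rounding up, n = 858.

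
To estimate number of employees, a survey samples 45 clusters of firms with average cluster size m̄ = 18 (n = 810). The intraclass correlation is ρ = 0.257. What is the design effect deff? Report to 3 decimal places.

deff = 1 + (18 − 1)·0.257 = 1 + 4.369 = 5.369.

5.369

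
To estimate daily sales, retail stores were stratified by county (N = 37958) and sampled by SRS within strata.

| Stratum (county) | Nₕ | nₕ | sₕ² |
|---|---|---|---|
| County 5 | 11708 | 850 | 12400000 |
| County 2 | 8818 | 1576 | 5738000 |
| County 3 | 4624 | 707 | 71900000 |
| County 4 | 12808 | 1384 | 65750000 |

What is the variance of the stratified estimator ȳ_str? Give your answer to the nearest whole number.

7551

Var(ȳ_str) = Σₕ Wₕ²(1 − fₕ)sₕ²/nₕ with Wₕ = Nₕ/N, N = 37958.
County 5: Wₕ = 0.30844618; term = 0.30844618²·(1 − 0.07259993)·12400000/850 = 1287.1485.
County 2: Wₕ = 0.23230939; term = 0.23230939²·(1 − 0.17872533)·5738000/1576 = 161.3713.
County 3: Wₕ = 0.12181885; term = 0.12181885²·(1 − 0.15289792)·71900000/707 = 1278.422.
County 4: Wₕ = 0.33742558; term = 0.33742558²·(1 − 0.10805746)·65750000/1384 = 4824.5025.
Sum = 7551.4443.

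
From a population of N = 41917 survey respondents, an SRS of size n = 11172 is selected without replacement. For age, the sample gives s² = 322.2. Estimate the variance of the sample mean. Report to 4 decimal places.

0.0212

Under SRS without replacement, Var(ȳ) = (1 − f)·s²/n with f = n/N = 11172/41917 = 0.26652671.
Var(ȳ) = (1 − 0.26652671)·322.2/11172 = 0.73347329·0.028839957 = 0.021153338.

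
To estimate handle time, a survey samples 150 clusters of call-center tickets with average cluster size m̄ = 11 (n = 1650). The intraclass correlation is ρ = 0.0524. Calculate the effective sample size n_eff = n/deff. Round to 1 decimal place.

1082.7

deff = 1 + (11 − 1)·0.0524 = 1 + 0.524 = 1.524.
n_eff = 1650 / 1.524 = 1082.7.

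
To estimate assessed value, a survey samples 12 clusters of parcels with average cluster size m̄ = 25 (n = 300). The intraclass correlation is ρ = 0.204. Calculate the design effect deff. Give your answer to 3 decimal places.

deff = 1 + (25 − 1)·0.204 = 1 + 4.896 = 5.896.

5.896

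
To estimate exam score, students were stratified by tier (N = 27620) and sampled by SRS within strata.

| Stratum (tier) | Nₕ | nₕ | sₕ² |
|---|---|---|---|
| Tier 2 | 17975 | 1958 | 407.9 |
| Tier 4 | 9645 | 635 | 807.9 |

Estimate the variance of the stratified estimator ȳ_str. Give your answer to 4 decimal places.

Var(ȳ_str) = Σₕ Wₕ²(1 − fₕ)sₕ²/nₕ with Wₕ = Nₕ/N, N = 27620.
Tier 2: Wₕ = 0.65079652; term = 0.65079652²·(1 − 0.10892907)·407.9/1958 = 0.078621938.
Tier 4: Wₕ = 0.34920348; term = 0.34920348²·(1 − 0.06583722)·807.9/635 = 0.14493176.
Sum = 0.2235537.

0.2236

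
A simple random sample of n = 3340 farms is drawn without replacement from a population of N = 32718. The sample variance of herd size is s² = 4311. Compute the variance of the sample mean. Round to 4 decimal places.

Under SRS without replacement, Var(ȳ) = (1 − f)·s²/n with f = n/N = 3340/32718 = 0.10208448.
Var(ȳ) = (1 − 0.10208448)·4311/3340 = 0.89791552·1.2907186 = 1.1589562.

1.1590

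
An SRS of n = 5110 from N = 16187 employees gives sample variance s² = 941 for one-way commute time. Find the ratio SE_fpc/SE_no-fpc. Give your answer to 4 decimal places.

0.8272

f = n/N = 5110/16187 = 0.31568543.
SE_no-fpc = √(s²/n) = 0.42912554; SE_fpc = √((1−f)s²/n) = 0.35498684.
Ratio = √(1−f) = 0.82723308.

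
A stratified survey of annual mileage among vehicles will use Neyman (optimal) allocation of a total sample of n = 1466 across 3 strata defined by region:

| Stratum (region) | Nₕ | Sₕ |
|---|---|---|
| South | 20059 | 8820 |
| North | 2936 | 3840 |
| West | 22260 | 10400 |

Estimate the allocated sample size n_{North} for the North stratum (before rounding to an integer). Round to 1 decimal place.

39.4

Neyman allocation: nₕ = n·NₕSₕ / Σⱼ NⱼSⱼ.
Σ NⱼSⱼ = 20059·8820 + 2936·3840 + 22260·10400 = 4.1969862 × 10^8.
n_{North} = 1466·2936·3840 / (4.1969862 × 10^8) = 39.4.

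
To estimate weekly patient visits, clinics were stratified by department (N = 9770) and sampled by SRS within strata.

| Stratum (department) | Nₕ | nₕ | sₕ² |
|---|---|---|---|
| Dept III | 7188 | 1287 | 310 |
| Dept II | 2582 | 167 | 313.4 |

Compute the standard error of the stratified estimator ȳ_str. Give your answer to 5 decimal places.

0.47920

Var(ȳ_str) = Σₕ Wₕ²(1 − fₕ)sₕ²/nₕ with Wₕ = Nₕ/N, N = 9770.
Dept III: Wₕ = 0.73572160; term = 0.73572160²·(1 − 0.17904841)·310/1287 = 0.10703547.
Dept II: Wₕ = 0.26427840; term = 0.26427840²·(1 − 0.06467854)·313.4/167 = 0.12259331.
Sum = 0.22962878.
SE = √(0.22962878) = 0.47920.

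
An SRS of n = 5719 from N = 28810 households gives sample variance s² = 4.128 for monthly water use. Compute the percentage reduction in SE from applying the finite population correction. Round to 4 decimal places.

10.4739

f = n/N = 5719/28810 = 0.19850746.
SE_no-fpc = √(s²/n) = 0.02686642; SE_fpc = √((1−f)s²/n) = 0.024052462.
Ratio = √(1−f) = 0.89526116. Reduction = 100·(1 − 0.89526116) = 10.4739%.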